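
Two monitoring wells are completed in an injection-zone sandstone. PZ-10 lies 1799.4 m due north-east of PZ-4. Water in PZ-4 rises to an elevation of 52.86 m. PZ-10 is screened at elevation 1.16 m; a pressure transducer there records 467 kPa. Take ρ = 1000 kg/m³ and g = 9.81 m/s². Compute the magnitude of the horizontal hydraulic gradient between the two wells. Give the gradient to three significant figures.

Total head at PZ-4: h = 52.86 m (water level in the piezometer is the total head).
Pressure head at PZ-10: ψ = P/(ρg) = 467×1000 / (1000 × 9.81) = 47.60 m.
Total head at PZ-10: h = z + ψ = 1.16 + 47.60 = 48.76 m.
Head difference: h(PZ-4) − h(PZ-10) = 52.86 − 48.76 = 4.10 m.
Hydraulic gradient: i = |Δh| / L = 4.10 / 1799.4 = 0.00228.

i ≈ 0.00228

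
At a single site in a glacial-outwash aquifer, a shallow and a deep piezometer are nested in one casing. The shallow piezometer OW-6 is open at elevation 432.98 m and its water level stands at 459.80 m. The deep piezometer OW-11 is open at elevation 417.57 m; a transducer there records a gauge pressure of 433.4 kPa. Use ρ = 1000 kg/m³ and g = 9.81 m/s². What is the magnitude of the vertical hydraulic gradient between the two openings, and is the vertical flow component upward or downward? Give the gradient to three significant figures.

Total head at OW-6: h = 459.80 m (water level in the standpipe).
Pressure head at OW-11: ψ = P/(ρg) = 433.4×1000 / (1000 × 9.81) = 44.18 m.
Total head at OW-11: h = z + ψ = 417.57 + 44.18 = 461.75 m.
Δh = h(OW-6) − h(OW-11) = 459.80 − 461.75 = -1.95 m.
Vertical separation Δz = 432.98 − 417.57 = 15.41 m.
|i_v| = |Δh| / Δz = 1.95 / 15.41 = 0.127.
Head is higher in the deep piezometer, so vertical flow is upward (discharge condition).

|i_v| ≈ 0.127; vertical flow is upward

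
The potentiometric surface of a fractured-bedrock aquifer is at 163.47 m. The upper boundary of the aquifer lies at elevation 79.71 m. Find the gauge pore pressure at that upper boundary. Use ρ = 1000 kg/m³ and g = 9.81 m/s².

P ≈ 822 kPa

Pressure head at the aquifer top: ψ = h − z = 163.47 − 79.71 = 83.76 m.
P = ρgψ = 1000 × 9.81 × 83.76 = 821686 Pa ≈ 822 kPa.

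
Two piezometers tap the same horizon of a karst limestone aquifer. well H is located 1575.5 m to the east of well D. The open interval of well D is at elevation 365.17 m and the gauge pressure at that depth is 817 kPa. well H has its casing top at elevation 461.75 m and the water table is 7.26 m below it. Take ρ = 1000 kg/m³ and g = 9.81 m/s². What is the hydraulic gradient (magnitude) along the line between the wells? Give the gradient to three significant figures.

Pressure head at well D: ψ = P/(ρg) = 817×1000 / (1000 × 9.81) = 83.28 m.
Total head at well D: h = z + ψ = 365.17 + 83.28 = 448.45 m.
Total head at well H: h = 461.75 − 7.26 = 454.49 m.
Head difference: h(well D) − h(well H) = 448.45 − 454.49 = -6.04 m.
Hydraulic gradient: i = |Δh| / L = 6.04 / 1575.5 = 0.00383.

i ≈ 0.00383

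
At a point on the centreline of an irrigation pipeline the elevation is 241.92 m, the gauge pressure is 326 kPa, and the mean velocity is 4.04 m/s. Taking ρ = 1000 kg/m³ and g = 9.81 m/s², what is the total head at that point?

h ≈ 275.98 m

Pressure head ψ = P/(ρg) = 326×1000 / (1000 × 9.81) = 33.23 m.
Velocity head = v²/(2g) = 4.04² / (2 × 9.81) = 0.832 m.
h = z + ψ + v²/(2g) = 241.92 + 33.23 + 0.832 = 275.98 m.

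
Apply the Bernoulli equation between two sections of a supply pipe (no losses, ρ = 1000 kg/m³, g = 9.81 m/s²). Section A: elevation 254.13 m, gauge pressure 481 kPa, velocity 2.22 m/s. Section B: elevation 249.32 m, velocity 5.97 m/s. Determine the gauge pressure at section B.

P₂ ≈ 513 kPa

Pressure head at A: ψ₁ = P₁/(ρg) = 481×1000 / (1000 × 9.81) = 49.03 m.
Velocity heads: v₁²/2g = 2.22²/19.62 = 0.251 m; v₂²/2g = 5.97²/19.62 = 1.817 m.
Total head H = z₁ + ψ₁ + v₁²/2g = 254.13 + 49.03 + 0.251 = 303.41 m.
ψ₂ = H − z₂ − v₂²/2g = 303.41 − 249.32 − 1.817 = 52.27 m.
P₂ = ρgψ₂ = 1000 × 9.81 × 52.27 ≈ 513 kPa.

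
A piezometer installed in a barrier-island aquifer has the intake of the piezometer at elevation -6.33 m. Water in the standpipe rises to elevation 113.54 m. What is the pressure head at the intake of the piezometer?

Total head h = 113.54 m (the water-surface elevation in the piezometer).
Pressure head ψ = h − z = 113.54 − (-6.33) = 119.87 m.

ψ ≈ 119.87 m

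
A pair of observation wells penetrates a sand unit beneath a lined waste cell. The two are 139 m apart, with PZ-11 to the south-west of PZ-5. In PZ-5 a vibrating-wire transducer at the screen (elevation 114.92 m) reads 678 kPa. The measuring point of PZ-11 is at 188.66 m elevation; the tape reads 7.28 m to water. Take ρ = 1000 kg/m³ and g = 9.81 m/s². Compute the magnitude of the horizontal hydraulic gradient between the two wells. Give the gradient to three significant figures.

Pressure head at PZ-5: ψ = P/(ρg) = 678×1000 / (1000 × 9.81) = 69.11 m.
Total head at PZ-5: h = z + ψ = 114.92 + 69.11 = 184.03 m.
Total head at PZ-11: h = 188.66 − 7.28 = 181.38 m.
Head difference: h(PZ-5) − h(PZ-11) = 184.03 − 181.38 = 2.65 m.
Hydraulic gradient: i = |Δh| / L = 2.65 / 139 = 0.0191.

i ≈ 0.0191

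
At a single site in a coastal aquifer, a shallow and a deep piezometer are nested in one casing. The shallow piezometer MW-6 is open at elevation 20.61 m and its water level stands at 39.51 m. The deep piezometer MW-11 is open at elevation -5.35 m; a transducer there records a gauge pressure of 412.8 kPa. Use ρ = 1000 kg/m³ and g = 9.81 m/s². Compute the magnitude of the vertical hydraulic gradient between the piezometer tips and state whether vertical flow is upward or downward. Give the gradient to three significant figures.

|i_v| ≈ 0.107; vertical flow is downward

Total head at MW-6: h = 39.51 m (water level in the standpipe).
Pressure head at MW-11: ψ = P/(ρg) = 412.8×1000 / (1000 × 9.81) = 42.08 m.
Total head at MW-11: h = z + ψ = -5.35 + 42.08 = 36.73 m.
Δh = h(MW-6) − h(MW-11) = 39.51 − 36.73 = 2.78 m.
Vertical separation Δz = 20.61 − (-5.35) = 25.96 m.
|i_v| = |Δh| / Δz = 2.78 / 25.96 = 0.107.
Head is higher in the shallow piezometer, so vertical flow is downward (recharge condition).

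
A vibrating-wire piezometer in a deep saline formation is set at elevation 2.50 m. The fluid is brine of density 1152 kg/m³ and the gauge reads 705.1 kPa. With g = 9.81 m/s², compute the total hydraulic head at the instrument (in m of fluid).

h ≈ 64.89 m

ψ = P/(ρg) = 705.1×1000 / (1152 × 9.81) = 62.39 m.
h = z + ψ = 2.50 + 62.39 = 64.89 m.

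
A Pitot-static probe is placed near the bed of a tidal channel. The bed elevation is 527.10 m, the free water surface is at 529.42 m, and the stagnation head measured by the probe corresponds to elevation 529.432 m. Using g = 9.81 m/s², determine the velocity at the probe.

Near the bed, under hydrostatic conditions, the piezometric head (z + ψ) equals the free-surface elevation, 529.42 m.
Velocity head = total − piezometric = 529.432 − 529.42 = 0.012 m.
v = √(2g·h_v) = √(2 × 9.81 × 0.012) = 0.485 m/s.

v ≈ 0.485 m/s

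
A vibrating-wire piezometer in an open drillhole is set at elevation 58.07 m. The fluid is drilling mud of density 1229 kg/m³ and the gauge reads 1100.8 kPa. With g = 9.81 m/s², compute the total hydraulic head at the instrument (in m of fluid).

h ≈ 149.37 m

ψ = P/(ρg) = 1100.8×1000 / (1229 × 9.81) = 91.30 m.
h = z + ψ = 58.07 + 91.30 = 149.37 m.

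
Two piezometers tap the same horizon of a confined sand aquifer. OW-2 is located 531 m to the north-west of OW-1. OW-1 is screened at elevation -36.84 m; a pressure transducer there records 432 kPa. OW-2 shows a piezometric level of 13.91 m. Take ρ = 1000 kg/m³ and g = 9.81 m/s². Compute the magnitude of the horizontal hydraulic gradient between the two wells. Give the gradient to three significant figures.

Pressure head at OW-1: ψ = P/(ρg) = 432×1000 / (1000 × 9.81) = 44.04 m.
Total head at OW-1: h = z + ψ = -36.84 + 44.04 = 7.20 m.
Total head at OW-2: h = 13.91 m (water level in the piezometer is the total head).
Head difference: h(OW-1) − h(OW-2) = 7.20 − 13.91 = -6.71 m.
Hydraulic gradient: i = |Δh| / L = 6.71 / 531 = 0.0126.

i ≈ 0.0126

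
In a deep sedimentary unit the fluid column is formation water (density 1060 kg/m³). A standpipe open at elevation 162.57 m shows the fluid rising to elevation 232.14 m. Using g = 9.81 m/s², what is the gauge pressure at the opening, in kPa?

P ≈ 723 kPa

Pressure head ψ = h − z = 232.14 − 162.57 = 69.57 m.
P = ρgψ = 1060 × 9.81 × 69.57 = 723431 Pa ≈ 723 kPa.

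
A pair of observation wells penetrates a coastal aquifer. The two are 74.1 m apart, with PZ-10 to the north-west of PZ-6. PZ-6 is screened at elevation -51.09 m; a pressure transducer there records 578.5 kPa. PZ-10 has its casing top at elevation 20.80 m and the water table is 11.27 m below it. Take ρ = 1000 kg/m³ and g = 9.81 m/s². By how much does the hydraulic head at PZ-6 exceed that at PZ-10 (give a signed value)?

Δh ≈ -1.65 m

Pressure head at PZ-6: ψ = P/(ρg) = 578.5×1000 / (1000 × 9.81) = 58.97 m.
Total head at PZ-6: h = z + ψ = -51.09 + 58.97 = 7.88 m.
Total head at PZ-10: h = 20.80 − 11.27 = 9.53 m.
Head difference: h(PZ-6) − h(PZ-10) = 7.88 − 9.53 = -1.65 m.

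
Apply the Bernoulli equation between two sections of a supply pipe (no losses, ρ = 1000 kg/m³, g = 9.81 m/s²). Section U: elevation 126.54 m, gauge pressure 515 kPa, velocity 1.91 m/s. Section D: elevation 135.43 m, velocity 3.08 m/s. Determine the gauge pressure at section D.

P₂ ≈ 425 kPa

Pressure head at U: ψ₁ = P₁/(ρg) = 515×1000 / (1000 × 9.81) = 52.50 m.
Velocity heads: v₁²/2g = 1.91²/19.62 = 0.186 m; v₂²/2g = 3.08²/19.62 = 0.484 m.
Total head H = z₁ + ψ₁ + v₁²/2g = 126.54 + 52.50 + 0.186 = 179.23 m.
ψ₂ = H − z₂ − v₂²/2g = 179.23 − 135.43 − 0.484 = 43.32 m.
P₂ = ρgψ₂ = 1000 × 9.81 × 43.32 ≈ 425 kPa.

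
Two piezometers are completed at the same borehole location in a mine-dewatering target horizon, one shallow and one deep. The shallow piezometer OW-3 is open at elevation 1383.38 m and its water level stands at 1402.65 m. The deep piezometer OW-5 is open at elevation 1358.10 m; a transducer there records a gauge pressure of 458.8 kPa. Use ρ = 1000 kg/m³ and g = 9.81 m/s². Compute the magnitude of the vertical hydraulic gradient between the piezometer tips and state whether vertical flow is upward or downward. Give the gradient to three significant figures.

Total head at OW-3: h = 1402.65 m (water level in the standpipe).
Pressure head at OW-5: ψ = P/(ρg) = 458.8×1000 / (1000 × 9.81) = 46.77 m.
Total head at OW-5: h = z + ψ = 1358.10 + 46.77 = 1404.87 m.
Δh = h(OW-3) − h(OW-5) = 1402.65 − 1404.87 = -2.22 m.
Vertical separation Δz = 1383.38 − 1358.10 = 25.28 m.
|i_v| = |Δh| / Δz = 2.22 / 25.28 = 0.0878.
Head is higher in the deep piezometer, so vertical flow is upward (discharge condition).

|i_v| ≈ 0.0878; vertical flow is upward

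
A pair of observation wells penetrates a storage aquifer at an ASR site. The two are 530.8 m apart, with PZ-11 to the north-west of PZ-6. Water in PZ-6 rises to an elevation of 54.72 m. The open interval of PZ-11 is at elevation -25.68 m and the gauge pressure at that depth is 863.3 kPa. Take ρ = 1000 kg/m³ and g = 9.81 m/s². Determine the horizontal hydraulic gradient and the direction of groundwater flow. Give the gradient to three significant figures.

Total head at PZ-6: h = 54.72 m (water level in the piezometer is the total head).
Pressure head at PZ-11: ψ = P/(ρg) = 863.3×1000 / (1000 × 9.81) = 88.00 m.
Total head at PZ-11: h = z + ψ = -25.68 + 88.00 = 62.32 m.
Head difference: h(PZ-6) − h(PZ-11) = 54.72 − 62.32 = -7.60 m.
Hydraulic gradient: i = |Δh| / L = 7.60 / 530.8 = 0.0143.
Flow is from higher to lower head: from PZ-11 toward PZ-6, i.e. toward the south-east.

i ≈ 0.0143; groundwater flows toward the south-east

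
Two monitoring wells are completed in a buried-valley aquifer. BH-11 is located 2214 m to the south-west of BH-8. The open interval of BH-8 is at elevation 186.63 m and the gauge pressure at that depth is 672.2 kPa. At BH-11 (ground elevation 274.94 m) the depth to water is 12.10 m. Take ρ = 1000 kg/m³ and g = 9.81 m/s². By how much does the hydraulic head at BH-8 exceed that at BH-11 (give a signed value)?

Δh ≈ -7.69 m

Pressure head at BH-8: ψ = P/(ρg) = 672.2×1000 / (1000 × 9.81) = 68.52 m.
Total head at BH-8: h = z + ψ = 186.63 + 68.52 = 255.15 m.
Total head at BH-11: h = 274.94 − 12.10 = 262.84 m.
Head difference: h(BH-8) − h(BH-11) = 255.15 − 262.84 = -7.69 m.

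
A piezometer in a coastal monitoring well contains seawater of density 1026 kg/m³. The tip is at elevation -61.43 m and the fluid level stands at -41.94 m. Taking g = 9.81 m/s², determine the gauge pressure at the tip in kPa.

Pressure head ψ = h − z = -41.94 − (-61.43) = 19.49 m.
P = ρgψ = 1026 × 9.81 × 19.49 = 196168 Pa ≈ 196 kPa.

P ≈ 196 kPa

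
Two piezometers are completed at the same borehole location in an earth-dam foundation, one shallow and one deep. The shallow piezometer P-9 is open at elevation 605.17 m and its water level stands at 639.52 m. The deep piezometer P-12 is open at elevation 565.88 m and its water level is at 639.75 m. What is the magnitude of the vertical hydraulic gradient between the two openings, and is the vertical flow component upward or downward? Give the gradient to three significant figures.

Total head at P-9: h = 639.52 m (water level in the standpipe).
Total head at P-12: h = 639.75 m.
Δh = h(P-9) − h(P-12) = 639.52 − 639.75 = -0.23 m.
Vertical separation Δz = 605.17 − 565.88 = 39.29 m.
|i_v| = |Δh| / Δz = 0.23 / 39.29 = 0.00585.
Head is higher in the deep piezometer, so vertical flow is upward (discharge condition).

|i_v| ≈ 0.00585; vertical flow is upward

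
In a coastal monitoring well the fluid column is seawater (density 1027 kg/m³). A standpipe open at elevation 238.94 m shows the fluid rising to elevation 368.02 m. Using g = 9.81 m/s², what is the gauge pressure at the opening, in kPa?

Pressure head ψ = h − z = 368.02 − 238.94 = 129.08 m.
P = ρgψ = 1027 × 9.81 × 129.08 = 1300464 Pa ≈ 1300 kPa.

P ≈ 1300 kPa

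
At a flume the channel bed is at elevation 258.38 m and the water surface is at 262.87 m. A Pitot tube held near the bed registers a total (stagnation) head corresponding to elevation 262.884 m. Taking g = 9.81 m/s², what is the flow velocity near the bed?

Near the bed, under hydrostatic conditions, the piezometric head (z + ψ) equals the free-surface elevation, 262.87 m.
Velocity head = total − piezometric = 262.884 − 262.87 = 0.014 m.
v = √(2g·h_v) = √(2 × 9.81 × 0.014) = 0.524 m/s.

v ≈ 0.524 m/s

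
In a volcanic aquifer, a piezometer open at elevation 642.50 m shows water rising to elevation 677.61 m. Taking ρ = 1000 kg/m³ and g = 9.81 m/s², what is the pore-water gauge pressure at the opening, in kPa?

P ≈ 344 kPa

Pressure head ψ = h − z = 677.61 − 642.50 = 35.11 m.
P = ρgψ = 1000 × 9.81 × 35.11 = 344429 Pa ≈ 344 kPa.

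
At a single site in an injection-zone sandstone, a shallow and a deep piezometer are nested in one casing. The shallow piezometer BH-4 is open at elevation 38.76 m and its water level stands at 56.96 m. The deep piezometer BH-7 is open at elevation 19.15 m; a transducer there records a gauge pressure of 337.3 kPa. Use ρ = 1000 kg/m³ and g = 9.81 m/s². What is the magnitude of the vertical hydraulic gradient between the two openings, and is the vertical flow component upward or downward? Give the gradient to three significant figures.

Total head at BH-4: h = 56.96 m (water level in the standpipe).
Pressure head at BH-7: ψ = P/(ρg) = 337.3×1000 / (1000 × 9.81) = 34.38 m.
Total head at BH-7: h = z + ψ = 19.15 + 34.38 = 53.53 m.
Δh = h(BH-4) − h(BH-7) = 56.96 − 53.53 = 3.43 m.
Vertical separation Δz = 38.76 − 19.15 = 19.61 m.
|i_v| = |Δh| / Δz = 3.43 / 19.61 = 0.175.
Head is higher in the shallow piezometer, so vertical flow is downward (recharge condition).

|i_v| ≈ 0.175; vertical flow is downward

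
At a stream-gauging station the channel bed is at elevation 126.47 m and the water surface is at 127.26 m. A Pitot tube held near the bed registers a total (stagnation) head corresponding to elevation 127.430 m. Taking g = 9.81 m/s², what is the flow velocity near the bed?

v ≈ 1.83 m/s

Near the bed, under hydrostatic conditions, the piezometric head (z + ψ) equals the free-surface elevation, 127.26 m.
Velocity head = total − piezometric = 127.430 − 127.26 = 0.170 m.
v = √(2g·h_v) = √(2 × 9.81 × 0.170) = 1.83 m/s.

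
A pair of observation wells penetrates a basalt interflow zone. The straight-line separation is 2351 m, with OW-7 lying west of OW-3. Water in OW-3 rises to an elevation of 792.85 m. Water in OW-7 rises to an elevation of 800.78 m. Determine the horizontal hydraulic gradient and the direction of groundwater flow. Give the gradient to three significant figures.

i ≈ 0.00337; groundwater flows toward the east

Total head at OW-3: h = 792.85 m (water level in the piezometer is the total head).
Total head at OW-7: h = 800.78 m (water level in the piezometer is the total head).
Head difference: h(OW-3) − h(OW-7) = 792.85 − 800.78 = -7.93 m.
Hydraulic gradient: i = |Δh| / L = 7.93 / 2351 = 0.00337.
Flow is from higher to lower head: from OW-7 toward OW-3, i.e. toward the east.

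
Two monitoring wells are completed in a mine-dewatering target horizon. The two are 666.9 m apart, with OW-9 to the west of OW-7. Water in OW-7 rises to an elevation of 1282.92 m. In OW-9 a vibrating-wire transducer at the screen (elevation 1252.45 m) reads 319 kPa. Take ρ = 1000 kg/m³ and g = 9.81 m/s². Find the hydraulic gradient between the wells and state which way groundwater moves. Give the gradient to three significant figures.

Total head at OW-7: h = 1282.92 m (water level in the piezometer is the total head).
Pressure head at OW-9: ψ = P/(ρg) = 319×1000 / (1000 × 9.81) = 32.52 m.
Total head at OW-9: h = z + ψ = 1252.45 + 32.52 = 1284.97 m.
Head difference: h(OW-7) − h(OW-9) = 1282.92 − 1284.97 = -2.05 m.
Hydraulic gradient: i = |Δh| / L = 2.05 / 666.9 = 0.00307.
Flow is from higher to lower head: from OW-9 toward OW-7, i.e. toward the east.

i ≈ 0.00307; groundwater flows toward the east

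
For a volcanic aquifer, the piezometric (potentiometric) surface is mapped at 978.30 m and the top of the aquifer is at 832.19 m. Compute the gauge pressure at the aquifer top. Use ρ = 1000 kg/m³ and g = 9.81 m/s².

P ≈ 1430 kPa

Pressure head at the aquifer top: ψ = h − z = 978.30 − 832.19 = 146.11 m.
P = ρgψ = 1000 × 9.81 × 146.11 = 1433339 Pa ≈ 1430 kPa.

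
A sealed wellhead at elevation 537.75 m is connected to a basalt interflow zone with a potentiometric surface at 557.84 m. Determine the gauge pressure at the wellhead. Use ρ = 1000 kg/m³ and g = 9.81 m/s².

P ≈ 197 kPa

Head above the cap: Δh = 557.84 − 537.75 = 20.09 m.
P = ρgΔh = 1000 × 9.81 × 20.09 = 197083 Pa ≈ 197 kPa.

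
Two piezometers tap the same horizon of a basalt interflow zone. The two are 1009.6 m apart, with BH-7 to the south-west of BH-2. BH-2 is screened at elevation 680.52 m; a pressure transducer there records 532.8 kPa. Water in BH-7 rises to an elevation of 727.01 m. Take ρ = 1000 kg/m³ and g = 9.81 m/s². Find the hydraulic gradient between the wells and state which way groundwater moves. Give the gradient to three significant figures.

Pressure head at BH-2: ψ = P/(ρg) = 532.8×1000 / (1000 × 9.81) = 54.31 m.
Total head at BH-2: h = z + ψ = 680.52 + 54.31 = 734.83 m.
Total head at BH-7: h = 727.01 m (water level in the piezometer is the total head).
Head difference: h(BH-2) − h(BH-7) = 734.83 − 727.01 = 7.82 m.
Hydraulic gradient: i = |Δh| / L = 7.82 / 1009.6 = 0.00775.
Flow is from higher to lower head: from BH-2 toward BH-7, i.e. toward the south-west.

i ≈ 0.00775; groundwater flows toward the south-west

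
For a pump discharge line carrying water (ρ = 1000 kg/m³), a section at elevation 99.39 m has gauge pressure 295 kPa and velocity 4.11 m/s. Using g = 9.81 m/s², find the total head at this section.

h ≈ 130.32 m

Pressure head ψ = P/(ρg) = 295×1000 / (1000 × 9.81) = 30.07 m.
Velocity head = v²/(2g) = 4.11² / (2 × 9.81) = 0.861 m.
h = z + ψ + v²/(2g) = 99.39 + 30.07 + 0.861 = 130.32 m.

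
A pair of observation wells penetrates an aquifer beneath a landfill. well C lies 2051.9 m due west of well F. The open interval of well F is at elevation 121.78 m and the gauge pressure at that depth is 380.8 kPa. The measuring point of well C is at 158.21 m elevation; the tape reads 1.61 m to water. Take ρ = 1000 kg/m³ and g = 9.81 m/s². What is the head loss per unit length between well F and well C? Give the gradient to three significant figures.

Pressure head at well F: ψ = P/(ρg) = 380.8×1000 / (1000 × 9.81) = 38.82 m.
Total head at well F: h = z + ψ = 121.78 + 38.82 = 160.60 m.
Total head at well C: h = 158.21 − 1.61 = 156.60 m.
Head difference: h(well F) − h(well C) = 160.60 − 156.60 = 4.00 m.
Hydraulic gradient: i = |Δh| / L = 4.00 / 2051.9 = 0.00195.

i ≈ 0.00195 m/m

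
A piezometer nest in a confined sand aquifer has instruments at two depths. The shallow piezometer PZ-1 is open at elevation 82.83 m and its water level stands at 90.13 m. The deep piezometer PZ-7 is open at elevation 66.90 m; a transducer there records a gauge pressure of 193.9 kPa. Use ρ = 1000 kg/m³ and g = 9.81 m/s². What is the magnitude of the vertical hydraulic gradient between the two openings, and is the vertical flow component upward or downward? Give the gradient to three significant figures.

|i_v| ≈ 0.217; vertical flow is downward

Total head at PZ-1: h = 90.13 m (water level in the standpipe).
Pressure head at PZ-7: ψ = P/(ρg) = 193.9×1000 / (1000 × 9.81) = 19.77 m.
Total head at PZ-7: h = z + ψ = 66.90 + 19.77 = 86.67 m.
Δh = h(PZ-1) − h(PZ-7) = 90.13 − 86.67 = 3.46 m.
Vertical separation Δz = 82.83 − 66.90 = 15.93 m.
|i_v| = |Δh| / Δz = 3.46 / 15.93 = 0.217.
Head is higher in the shallow piezometer, so vertical flow is downward (recharge condition).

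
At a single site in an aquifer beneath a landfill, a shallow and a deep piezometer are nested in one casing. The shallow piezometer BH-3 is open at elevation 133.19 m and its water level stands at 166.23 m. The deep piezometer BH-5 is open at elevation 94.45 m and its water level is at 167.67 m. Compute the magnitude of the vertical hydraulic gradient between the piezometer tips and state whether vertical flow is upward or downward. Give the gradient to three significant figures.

Total head at BH-3: h = 166.23 m (water level in the standpipe).
Total head at BH-5: h = 167.67 m.
Δh = h(BH-3) − h(BH-5) = 166.23 − 167.67 = -1.44 m.
Vertical separation Δz = 133.19 − 94.45 = 38.74 m.
|i_v| = |Δh| / Δz = 1.44 / 38.74 = 0.0372.
Head is higher in the deep piezometer, so vertical flow is upward (discharge condition).

|i_v| ≈ 0.0372; vertical flow is upward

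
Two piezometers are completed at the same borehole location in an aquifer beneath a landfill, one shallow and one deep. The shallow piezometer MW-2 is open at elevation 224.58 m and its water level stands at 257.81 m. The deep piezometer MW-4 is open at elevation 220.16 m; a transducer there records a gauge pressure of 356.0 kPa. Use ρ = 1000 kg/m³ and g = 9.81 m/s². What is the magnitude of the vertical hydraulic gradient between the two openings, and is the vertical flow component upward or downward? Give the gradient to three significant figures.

Total head at MW-2: h = 257.81 m (water level in the standpipe).
Pressure head at MW-4: ψ = P/(ρg) = 356.0×1000 / (1000 × 9.81) = 36.29 m.
Total head at MW-4: h = z + ψ = 220.16 + 36.29 = 256.45 m.
Δh = h(MW-2) − h(MW-4) = 257.81 − 256.45 = 1.36 m.
Vertical separation Δz = 224.58 − 220.16 = 4.42 m.
|i_v| = |Δh| / Δz = 1.36 / 4.42 = 0.308.
Head is higher in the shallow piezometer, so vertical flow is downward (recharge condition).

|i_v| ≈ 0.308; vertical flow is downward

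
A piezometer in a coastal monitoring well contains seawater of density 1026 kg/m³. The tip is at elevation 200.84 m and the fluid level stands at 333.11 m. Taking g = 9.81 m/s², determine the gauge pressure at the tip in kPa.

P ≈ 1330 kPa

Pressure head ψ = h − z = 333.11 − 200.84 = 132.27 m.
P = ρgψ = 1026 × 9.81 × 132.27 = 1331305 Pa ≈ 1330 kPa.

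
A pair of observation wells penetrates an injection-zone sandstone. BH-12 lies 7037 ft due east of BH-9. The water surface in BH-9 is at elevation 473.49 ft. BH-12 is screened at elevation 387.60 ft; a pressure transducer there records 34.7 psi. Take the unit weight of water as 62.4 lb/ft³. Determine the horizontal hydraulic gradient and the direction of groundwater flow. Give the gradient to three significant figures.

Total head at BH-9: h = 473.49 ft (water level in the piezometer is the total head).
Pressure head at BH-12: ψ = 144·P/γ = 144 × 34.7 / 62.4 = 80.08 ft.
Total head at BH-12: h = z + ψ = 387.60 + 80.08 = 467.68 ft.
Head difference: h(BH-9) − h(BH-12) = 473.49 − 467.68 = 5.81 ft.
Hydraulic gradient: i = |Δh| / L = 5.81 / 7037 = 0.000826.
Flow is from higher to lower head: from BH-9 toward BH-12, i.e. toward the east.

i ≈ 0.000826; groundwater flows toward the east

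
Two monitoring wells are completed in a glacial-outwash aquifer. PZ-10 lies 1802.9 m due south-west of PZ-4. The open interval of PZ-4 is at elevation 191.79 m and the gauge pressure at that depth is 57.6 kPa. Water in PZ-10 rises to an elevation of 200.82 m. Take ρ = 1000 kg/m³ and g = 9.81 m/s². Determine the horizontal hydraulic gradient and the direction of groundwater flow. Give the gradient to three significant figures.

i ≈ 0.00175; groundwater flows toward the north-east

Pressure head at PZ-4: ψ = P/(ρg) = 57.6×1000 / (1000 × 9.81) = 5.87 m.
Total head at PZ-4: h = z + ψ = 191.79 + 5.87 = 197.66 m.
Total head at PZ-10: h = 200.82 m (water level in the piezometer is the total head).
Head difference: h(PZ-4) − h(PZ-10) = 197.66 − 200.82 = -3.16 m.
Hydraulic gradient: i = |Δh| / L = 3.16 / 1802.9 = 0.00175.
Flow is from higher to lower head: from PZ-10 toward PZ-4, i.e. toward the north-east.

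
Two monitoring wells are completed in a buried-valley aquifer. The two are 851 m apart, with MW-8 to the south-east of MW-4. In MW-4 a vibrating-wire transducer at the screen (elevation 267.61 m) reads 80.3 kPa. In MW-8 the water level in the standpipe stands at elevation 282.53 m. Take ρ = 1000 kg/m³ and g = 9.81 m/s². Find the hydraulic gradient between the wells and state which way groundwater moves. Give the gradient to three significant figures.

i ≈ 0.00791; groundwater flows toward the north-west

Pressure head at MW-4: ψ = P/(ρg) = 80.3×1000 / (1000 × 9.81) = 8.19 m.
Total head at MW-4: h = z + ψ = 267.61 + 8.19 = 275.80 m.
Total head at MW-8: h = 282.53 m (water level in the piezometer is the total head).
Head difference: h(MW-4) − h(MW-8) = 275.80 − 282.53 = -6.73 m.
Hydraulic gradient: i = |Δh| / L = 6.73 / 851 = 0.00791.
Flow is from higher to lower head: from MW-8 toward MW-4, i.e. toward the north-west.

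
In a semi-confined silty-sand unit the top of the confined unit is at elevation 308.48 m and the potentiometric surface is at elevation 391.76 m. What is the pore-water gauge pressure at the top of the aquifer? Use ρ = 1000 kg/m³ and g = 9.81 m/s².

Pressure head at the aquifer top: ψ = h − z = 391.76 − 308.48 = 83.28 m.
P = ρgψ = 1000 × 9.81 × 83.28 = 816977 Pa ≈ 817 kPa.

P ≈ 817 kPa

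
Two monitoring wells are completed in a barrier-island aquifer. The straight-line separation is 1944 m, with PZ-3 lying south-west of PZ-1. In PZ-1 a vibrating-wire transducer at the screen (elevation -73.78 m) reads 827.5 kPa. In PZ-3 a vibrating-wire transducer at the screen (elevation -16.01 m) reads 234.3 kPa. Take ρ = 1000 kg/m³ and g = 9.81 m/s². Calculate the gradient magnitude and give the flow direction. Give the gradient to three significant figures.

i ≈ 0.00139; groundwater flows toward the south-west

Pressure head at PZ-1: ψ = P/(ρg) = 827.5×1000 / (1000 × 9.81) = 84.35 m.
Total head at PZ-1: h = z + ψ = -73.78 + 84.35 = 10.57 m.
Pressure head at PZ-3: ψ = P/(ρg) = 234.3×1000 / (1000 × 9.81) = 23.88 m.
Total head at PZ-3: h = z + ψ = -16.01 + 23.88 = 7.87 m.
Head difference: h(PZ-1) − h(PZ-3) = 10.57 − 7.87 = 2.70 m.
Hydraulic gradient: i = |Δh| / L = 2.70 / 1944 = 0.00139.
Flow is from higher to lower head: from PZ-1 toward PZ-3, i.e. toward the south-west.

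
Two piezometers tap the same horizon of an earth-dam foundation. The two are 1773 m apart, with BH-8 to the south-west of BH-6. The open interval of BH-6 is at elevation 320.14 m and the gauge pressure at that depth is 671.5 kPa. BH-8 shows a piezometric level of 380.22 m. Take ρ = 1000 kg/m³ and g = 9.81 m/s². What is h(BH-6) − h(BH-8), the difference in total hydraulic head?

Pressure head at BH-6: ψ = P/(ρg) = 671.5×1000 / (1000 × 9.81) = 68.45 m.
Total head at BH-6: h = z + ψ = 320.14 + 68.45 = 388.59 m.
Total head at BH-8: h = 380.22 m (water level in the piezometer is the total head).
Head difference: h(BH-6) − h(BH-8) = 388.59 − 380.22 = 8.37 m.

Δh ≈ 8.37 m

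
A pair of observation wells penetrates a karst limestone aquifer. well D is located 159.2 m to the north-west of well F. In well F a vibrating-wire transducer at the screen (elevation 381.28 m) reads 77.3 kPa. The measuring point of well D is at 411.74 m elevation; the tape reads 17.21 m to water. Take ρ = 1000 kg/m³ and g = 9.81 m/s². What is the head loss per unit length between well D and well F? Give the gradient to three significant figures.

Pressure head at well F: ψ = P/(ρg) = 77.3×1000 / (1000 × 9.81) = 7.88 m.
Total head at well F: h = z + ψ = 381.28 + 7.88 = 389.16 m.
Total head at well D: h = 411.74 − 17.21 = 394.53 m.
Head difference: h(well F) − h(well D) = 389.16 − 394.53 = -5.37 m.
Hydraulic gradient: i = |Δh| / L = 5.37 / 159.2 = 0.0337.

i ≈ 0.0337 m/m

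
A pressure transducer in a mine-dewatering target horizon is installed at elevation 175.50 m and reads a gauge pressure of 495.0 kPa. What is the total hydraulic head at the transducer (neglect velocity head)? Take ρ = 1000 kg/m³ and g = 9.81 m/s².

h ≈ 225.96 m

ψ = P/(ρg) = 495.0×1000 / (1000 × 9.81) = 50.46 m.
h = z + ψ = 175.50 + 50.46 = 225.96 m.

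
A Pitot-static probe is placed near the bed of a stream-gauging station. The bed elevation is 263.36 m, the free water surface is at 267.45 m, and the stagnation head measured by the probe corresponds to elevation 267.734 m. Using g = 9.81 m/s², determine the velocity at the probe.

v ≈ 2.36 m/s

Near the bed, under hydrostatic conditions, the piezometric head (z + ψ) equals the free-surface elevation, 267.45 m.
Velocity head = total − piezometric = 267.734 − 267.45 = 0.284 m.
v = √(2g·h_v) = √(2 × 9.81 × 0.284) = 2.36 m/s.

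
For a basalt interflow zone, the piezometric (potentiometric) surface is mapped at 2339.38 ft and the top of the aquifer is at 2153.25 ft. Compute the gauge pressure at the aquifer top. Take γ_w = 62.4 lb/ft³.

P ≈ 80.7 psi

Pressure head at the aquifer top: ψ = h − z = 2339.38 − 2153.25 = 186.13 ft.
P = γψ/144 = 62.4 × 186.13 / 144 = 80.7 psi.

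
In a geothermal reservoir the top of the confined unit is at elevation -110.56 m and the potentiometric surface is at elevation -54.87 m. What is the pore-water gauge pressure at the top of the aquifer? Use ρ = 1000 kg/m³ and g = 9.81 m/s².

P ≈ 546 kPa

Pressure head at the aquifer top: ψ = h − z = -54.87 − (-110.56) = 55.69 m.
P = ρgψ = 1000 × 9.81 × 55.69 = 546319 Pa ≈ 546 kPa.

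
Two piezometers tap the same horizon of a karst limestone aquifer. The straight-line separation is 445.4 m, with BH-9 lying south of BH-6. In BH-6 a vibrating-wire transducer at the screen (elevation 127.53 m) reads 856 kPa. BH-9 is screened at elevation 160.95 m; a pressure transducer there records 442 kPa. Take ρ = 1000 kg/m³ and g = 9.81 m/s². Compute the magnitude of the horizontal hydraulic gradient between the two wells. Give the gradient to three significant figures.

Pressure head at BH-6: ψ = P/(ρg) = 856×1000 / (1000 × 9.81) = 87.26 m.
Total head at BH-6: h = z + ψ = 127.53 + 87.26 = 214.79 m.
Pressure head at BH-9: ψ = P/(ρg) = 442×1000 / (1000 × 9.81) = 45.06 m.
Total head at BH-9: h = z + ψ = 160.95 + 45.06 = 206.01 m.
Head difference: h(BH-6) − h(BH-9) = 214.79 − 206.01 = 8.78 m.
Hydraulic gradient: i = |Δh| / L = 8.78 / 445.4 = 0.0197.

i ≈ 0.0197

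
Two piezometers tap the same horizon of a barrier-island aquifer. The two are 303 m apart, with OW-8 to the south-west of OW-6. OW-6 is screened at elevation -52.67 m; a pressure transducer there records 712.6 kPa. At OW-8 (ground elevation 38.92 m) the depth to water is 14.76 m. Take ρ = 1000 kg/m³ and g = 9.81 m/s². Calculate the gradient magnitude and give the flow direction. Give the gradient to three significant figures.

Pressure head at OW-6: ψ = P/(ρg) = 712.6×1000 / (1000 × 9.81) = 72.64 m.
Total head at OW-6: h = z + ψ = -52.67 + 72.64 = 19.97 m.
Total head at OW-8: h = 38.92 − 14.76 = 24.16 m.
Head difference: h(OW-6) − h(OW-8) = 19.97 − 24.16 = -4.19 m.
Hydraulic gradient: i = |Δh| / L = 4.19 / 303 = 0.0138.
Flow is from higher to lower head: from OW-8 toward OW-6, i.e. toward the north-east.

i ≈ 0.0138; groundwater flows toward the north-east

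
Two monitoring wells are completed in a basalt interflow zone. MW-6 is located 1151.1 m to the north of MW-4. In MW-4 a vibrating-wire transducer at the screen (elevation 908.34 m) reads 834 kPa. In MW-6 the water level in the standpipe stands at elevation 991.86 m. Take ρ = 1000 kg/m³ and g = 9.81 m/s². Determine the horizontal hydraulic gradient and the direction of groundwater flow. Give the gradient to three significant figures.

Pressure head at MW-4: ψ = P/(ρg) = 834×1000 / (1000 × 9.81) = 85.02 m.
Total head at MW-4: h = z + ψ = 908.34 + 85.02 = 993.36 m.
Total head at MW-6: h = 991.86 m (water level in the piezometer is the total head).
Head difference: h(MW-4) − h(MW-6) = 993.36 − 991.86 = 1.50 m.
Hydraulic gradient: i = |Δh| / L = 1.50 / 1151.1 = 0.00130.
Flow is from higher to lower head: from MW-4 toward MW-6, i.e. toward the north.

i ≈ 0.00130; groundwater flows toward the north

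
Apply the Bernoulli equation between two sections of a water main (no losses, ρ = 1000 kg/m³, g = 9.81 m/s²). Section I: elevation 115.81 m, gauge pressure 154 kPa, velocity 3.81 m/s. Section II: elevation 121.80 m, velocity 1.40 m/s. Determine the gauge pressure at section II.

Pressure head at I: ψ₁ = P₁/(ρg) = 154×1000 / (1000 × 9.81) = 15.70 m.
Velocity heads: v₁²/2g = 3.81²/19.62 = 0.740 m; v₂²/2g = 1.40²/19.62 = 0.100 m.
Total head H = z₁ + ψ₁ + v₁²/2g = 115.81 + 15.70 + 0.740 = 132.25 m.
ψ₂ = H − z₂ − v₂²/2g = 132.25 − 121.80 − 0.100 = 10.35 m.
P₂ = ρgψ₂ = 1000 × 9.81 × 10.35 ≈ 102 kPa.

P₂ ≈ 102 kPa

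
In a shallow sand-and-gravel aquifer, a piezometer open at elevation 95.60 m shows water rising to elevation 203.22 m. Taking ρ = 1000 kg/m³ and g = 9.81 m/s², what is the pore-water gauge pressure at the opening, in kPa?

Pressure head ψ = h − z = 203.22 − 95.60 = 107.62 m.
P = ρgψ = 1000 × 9.81 × 107.62 = 1055752 Pa ≈ 1060 kPa.

P ≈ 1060 kPa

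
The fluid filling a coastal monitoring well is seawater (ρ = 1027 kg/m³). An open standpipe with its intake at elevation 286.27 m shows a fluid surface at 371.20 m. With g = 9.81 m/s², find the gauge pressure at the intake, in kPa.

P ≈ 856 kPa

Pressure head ψ = h − z = 371.20 − 286.27 = 84.93 m.
P = ρgψ = 1027 × 9.81 × 84.93 = 855659 Pa ≈ 856 kPa.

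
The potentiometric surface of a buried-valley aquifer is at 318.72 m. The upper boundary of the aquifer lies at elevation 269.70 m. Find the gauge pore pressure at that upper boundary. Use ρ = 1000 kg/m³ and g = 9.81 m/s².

P ≈ 481 kPa

Pressure head at the aquifer top: ψ = h − z = 318.72 − 269.70 = 49.02 m.
P = ρgψ = 1000 × 9.81 × 49.02 = 480886 Pa ≈ 481 kPa.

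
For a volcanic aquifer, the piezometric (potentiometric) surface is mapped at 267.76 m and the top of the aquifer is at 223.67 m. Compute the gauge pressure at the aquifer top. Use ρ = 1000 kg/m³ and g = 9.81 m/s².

P ≈ 433 kPa

Pressure head at the aquifer top: ψ = h − z = 267.76 − 223.67 = 44.09 m.
P = ρgψ = 1000 × 9.81 × 44.09 = 432523 Pa ≈ 433 kPa.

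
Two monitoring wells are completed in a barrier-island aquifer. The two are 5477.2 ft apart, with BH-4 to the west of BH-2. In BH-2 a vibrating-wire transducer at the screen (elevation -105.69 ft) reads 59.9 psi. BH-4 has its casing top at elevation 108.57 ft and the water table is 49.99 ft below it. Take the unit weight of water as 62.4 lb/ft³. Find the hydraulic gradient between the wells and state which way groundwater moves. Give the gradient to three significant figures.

i ≈ 0.00475; groundwater flows toward the east

Pressure head at BH-2: ψ = 144·P/γ = 144 × 59.9 / 62.4 = 138.23 ft.
Total head at BH-2: h = z + ψ = -105.69 + 138.23 = 32.54 ft.
Total head at BH-4: h = 108.57 − 49.99 = 58.58 ft.
Head difference: h(BH-2) − h(BH-4) = 32.54 − 58.58 = -26.04 ft.
Hydraulic gradient: i = |Δh| / L = 26.04 / 5477.2 = 0.00475.
Flow is from higher to lower head: from BH-4 toward BH-2, i.e. toward the east.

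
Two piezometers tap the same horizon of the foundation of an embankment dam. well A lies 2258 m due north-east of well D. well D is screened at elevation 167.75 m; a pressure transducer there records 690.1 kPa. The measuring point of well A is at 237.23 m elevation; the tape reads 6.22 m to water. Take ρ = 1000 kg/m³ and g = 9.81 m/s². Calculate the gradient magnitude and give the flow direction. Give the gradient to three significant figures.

i ≈ 0.00314; groundwater flows toward the north-east

Pressure head at well D: ψ = P/(ρg) = 690.1×1000 / (1000 × 9.81) = 70.35 m.
Total head at well D: h = z + ψ = 167.75 + 70.35 = 238.10 m.
Total head at well A: h = 237.23 − 6.22 = 231.01 m.
Head difference: h(well D) − h(well A) = 238.10 − 231.01 = 7.09 m.
Hydraulic gradient: i = |Δh| / L = 7.09 / 2258 = 0.00314.
Flow is from higher to lower head: from well D toward well A, i.e. toward the north-east.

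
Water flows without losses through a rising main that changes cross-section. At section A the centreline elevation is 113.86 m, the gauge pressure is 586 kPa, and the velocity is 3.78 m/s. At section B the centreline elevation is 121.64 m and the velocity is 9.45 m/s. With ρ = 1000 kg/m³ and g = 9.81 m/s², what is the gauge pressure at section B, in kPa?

P₂ ≈ 472 kPa

Pressure head at A: ψ₁ = P₁/(ρg) = 586×1000 / (1000 × 9.81) = 59.73 m.
Velocity heads: v₁²/2g = 3.78²/19.62 = 0.728 m; v₂²/2g = 9.45²/19.62 = 4.552 m.
Total head H = z₁ + ψ₁ + v₁²/2g = 113.86 + 59.73 + 0.728 = 174.32 m.
ψ₂ = H − z₂ − v₂²/2g = 174.32 − 121.64 − 4.552 = 48.13 m.
P₂ = ρgψ₂ = 1000 × 9.81 × 48.13 ≈ 472 kPa.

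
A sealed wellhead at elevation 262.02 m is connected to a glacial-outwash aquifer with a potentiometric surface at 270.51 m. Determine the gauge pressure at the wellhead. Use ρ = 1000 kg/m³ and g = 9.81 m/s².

Head above the cap: Δh = 270.51 − 262.02 = 8.49 m.
P = ρgΔh = 1000 × 9.81 × 8.49 = 83287 Pa ≈ 83.3 kPa.

P ≈ 83.3 kPa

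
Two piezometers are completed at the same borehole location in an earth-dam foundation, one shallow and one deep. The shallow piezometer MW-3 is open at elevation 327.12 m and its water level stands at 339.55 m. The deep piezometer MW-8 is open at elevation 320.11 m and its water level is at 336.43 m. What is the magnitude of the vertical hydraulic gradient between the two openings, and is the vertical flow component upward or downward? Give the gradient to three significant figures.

|i_v| ≈ 0.445; vertical flow is downward

Total head at MW-3: h = 339.55 m (water level in the standpipe).
Total head at MW-8: h = 336.43 m.
Δh = h(MW-3) − h(MW-8) = 339.55 − 336.43 = 3.12 m.
Vertical separation Δz = 327.12 − 320.11 = 7.01 m.
|i_v| = |Δh| / Δz = 3.12 / 7.01 = 0.445.
Head is higher in the shallow piezometer, so vertical flow is downward (recharge condition).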